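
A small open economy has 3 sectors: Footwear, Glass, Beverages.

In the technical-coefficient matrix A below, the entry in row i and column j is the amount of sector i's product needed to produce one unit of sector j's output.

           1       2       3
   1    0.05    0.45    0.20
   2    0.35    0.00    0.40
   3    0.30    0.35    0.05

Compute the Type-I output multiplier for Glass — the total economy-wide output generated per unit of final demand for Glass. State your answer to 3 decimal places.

I − A =
  [   0.95    -0.45    -0.20]
  [  -0.35     1.00    -0.40]
  [  -0.30    -0.35     0.95]
Cofactors of I−A, C_ij = (−1)^(i+j)·(minor ij) (rows/columns in the sector order above):
  C_11 = (1.00)(0.95) − (-0.40)(-0.35) = 0.8100
  C_12 = −[(-0.35)(0.95) − (-0.40)(-0.30)] = 0.4525
  C_13 = (-0.35)(-0.35) − (1.00)(-0.30) = 0.4225
  C_21 = −[(-0.45)(0.95) − (-0.20)(-0.35)] = 0.4975
  C_22 = (0.95)(0.95) − (-0.20)(-0.30) = 0.8425
  C_23 = −[(0.95)(-0.35) − (-0.45)(-0.30)] = 0.4675
  C_31 = (-0.45)(-0.40) − (-0.20)(1.00) = 0.3800
  C_32 = −[(0.95)(-0.40) − (-0.20)(-0.35)] = 0.4500
  C_33 = (0.95)(1.00) − (-0.45)(-0.35) = 0.7925
det(I−A) = Σ_j (I−A)_1j·C_1j = (0.95)(0.8100) + (-0.45)(0.4525) + (-0.20)(0.4225) = 0.481375
adj(I−A) = Cᵀ =
  [ 0.8100   0.4975   0.3800]
  [ 0.4525   0.8425   0.4500]
  [ 0.4225   0.4675   0.7925]
(I − A)⁻¹ = adj(I−A) / det(I−A) ≈
  [   1.6827     1.0335     0.7894]
  [   0.9400     1.7502     0.9348]
  [   0.8777     0.9712     1.6463]
The output multiplier for sector j is the column-j sum of the Leontief inverse (I − A)⁻¹ = adj(I−A) / det(I−A).
Column 2 of adj(I−A): (0.4975, 0.8425, 0.4675); det(I−A) = 0.481375.
m_2 = (0.4975 + 0.8425 + 0.4675) / 0.481375 = 1.8075 / 0.481375 ≈ 3.755.

m_2 = 3.755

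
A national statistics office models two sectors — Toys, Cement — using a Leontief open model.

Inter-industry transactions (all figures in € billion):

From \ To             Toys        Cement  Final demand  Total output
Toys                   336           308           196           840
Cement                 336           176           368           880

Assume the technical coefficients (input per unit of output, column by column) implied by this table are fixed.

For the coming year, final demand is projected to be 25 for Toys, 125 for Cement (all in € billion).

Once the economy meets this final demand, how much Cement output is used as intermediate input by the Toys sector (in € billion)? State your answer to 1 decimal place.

z_21 = 75.0

Technical coefficients a_ij = z_ij / X_j:
  a_11 = 336/840 = 0.40, a_21 = 336/840 = 0.40
  a_12 = 308/880 = 0.35, a_22 = 176/880 = 0.20
I − A =
  [   0.60    -0.35]
  [  -0.40     0.80]
det(I−A) = (0.60)(0.80) − (-0.35)(-0.40) = 0.3400
adj(I−A) = [[0.80, 0.35], [0.40, 0.60]]
(I − A)⁻¹ = adj(I−A) / det(I−A) ≈
  [   2.3529     1.0294]
  [   1.1765     1.7647]
First solve x = (I − A)⁻¹ d = adj(I−A)·d / det(I−A); in particular x_1 = (0.80·25 + 0.35·125) / 0.3400 = 63.75 / 0.3400 = 187.500.
Intermediate flow from 2 to 1: z_21 = a_21 · x_1 = 0.40 × 63.75 / 0.3400 = 25.50 / 0.3400 = 75.0.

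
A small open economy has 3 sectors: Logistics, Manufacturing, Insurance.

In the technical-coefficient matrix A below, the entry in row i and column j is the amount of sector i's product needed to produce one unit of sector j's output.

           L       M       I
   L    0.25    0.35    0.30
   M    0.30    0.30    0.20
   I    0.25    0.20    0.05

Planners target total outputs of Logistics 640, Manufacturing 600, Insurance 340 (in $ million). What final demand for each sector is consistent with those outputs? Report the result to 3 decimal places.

d_L = 168.000, d_M = 160.000, d_I = 43.000

I − A =
  [   0.75    -0.35    -0.30]
  [  -0.30     0.70    -0.20]
  [  -0.25    -0.20     0.95]
d = (I − A) x:
  d_L = (+0.75)·640 + (-0.35)·600 + (-0.30)·340 = 168.000
  d_M = (-0.30)·640 + (+0.70)·600 + (-0.20)·340 = 160.000
  d_I = (-0.25)·640 + (-0.20)·600 + (+0.95)·340 = 43.000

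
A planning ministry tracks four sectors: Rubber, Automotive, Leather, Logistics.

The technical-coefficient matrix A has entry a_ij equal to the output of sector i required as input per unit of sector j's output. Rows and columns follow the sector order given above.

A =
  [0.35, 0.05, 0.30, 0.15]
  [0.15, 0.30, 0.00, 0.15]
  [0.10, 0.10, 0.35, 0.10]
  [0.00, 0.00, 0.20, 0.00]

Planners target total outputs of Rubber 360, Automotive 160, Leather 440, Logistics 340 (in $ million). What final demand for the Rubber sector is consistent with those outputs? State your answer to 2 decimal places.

I − A =
  [   0.65    -0.05    -0.30    -0.15]
  [  -0.15     0.70     0.00    -0.15]
  [  -0.10    -0.10     0.65    -0.10]
  [   0.00     0.00    -0.20     1.00]
d = (I − A) x:
  d_1 = (+0.65)·360 + (-0.05)·160 + (-0.30)·440 + (-0.15)·340 = 43.00
  d_2 = (-0.15)·360 + (+0.70)·160 + (+0.00)·440 + (-0.15)·340 = 7.00
  d_3 = (-0.10)·360 + (-0.10)·160 + (+0.65)·440 + (-0.10)·340 = 200.00
  d_4 = (+0.00)·360 + (+0.00)·160 + (-0.20)·440 + (+1.00)·340 = 252.00

d_1 = 43.00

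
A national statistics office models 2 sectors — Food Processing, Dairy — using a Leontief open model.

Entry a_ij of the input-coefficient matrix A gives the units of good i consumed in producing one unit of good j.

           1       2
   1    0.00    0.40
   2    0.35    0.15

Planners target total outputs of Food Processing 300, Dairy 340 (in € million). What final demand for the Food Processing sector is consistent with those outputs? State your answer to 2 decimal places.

I − A =
  [   1.00    -0.40]
  [  -0.35     0.85]
d = (I − A) x:
  d_1 = (+1.00)·300 + (-0.40)·340 = 164.00
  d_2 = (-0.35)·300 + (+0.85)·340 = 184.00

d_1 = 164.00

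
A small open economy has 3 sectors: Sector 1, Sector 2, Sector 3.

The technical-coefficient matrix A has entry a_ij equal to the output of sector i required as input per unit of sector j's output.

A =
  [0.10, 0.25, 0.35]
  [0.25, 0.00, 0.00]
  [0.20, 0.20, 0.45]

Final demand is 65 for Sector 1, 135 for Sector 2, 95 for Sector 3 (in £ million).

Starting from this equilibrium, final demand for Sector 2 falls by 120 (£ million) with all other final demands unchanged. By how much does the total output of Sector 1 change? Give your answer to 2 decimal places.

Δx_1 = -66.73

I − A =
  [   0.90    -0.25    -0.35]
  [  -0.25     1.00     0.00]
  [  -0.20    -0.20     0.55]
Cofactors of I−A, C_ij = (−1)^(i+j)·(minor ij) (rows/columns in the sector order above):
  C_11 = (1.00)(0.55) − (0.00)(-0.20) = 0.5500
  C_12 = −[(-0.25)(0.55) − (0.00)(-0.20)] = 0.1375
  C_13 = (-0.25)(-0.20) − (1.00)(-0.20) = 0.2500
  C_21 = −[(-0.25)(0.55) − (-0.35)(-0.20)] = 0.2075
  C_22 = (0.90)(0.55) − (-0.35)(-0.20) = 0.4250
  C_23 = −[(0.90)(-0.20) − (-0.25)(-0.20)] = 0.2300
  C_31 = (-0.25)(0.00) − (-0.35)(1.00) = 0.3500
  C_32 = −[(0.90)(0.00) − (-0.35)(-0.25)] = 0.0875
  C_33 = (0.90)(1.00) − (-0.25)(-0.25) = 0.8375
det(I−A) = Σ_j (I−A)_1j·C_1j = (0.90)(0.5500) + (-0.25)(0.1375) + (-0.35)(0.2500) = 0.373125
adj(I−A) = Cᵀ =
  [ 0.5500   0.2075   0.3500]
  [ 0.1375   0.4250   0.0875]
  [ 0.2500   0.2300   0.8375]
(I − A)⁻¹ = adj(I−A) / det(I−A) ≈
  [   1.4740     0.5561     0.9380]
  [   0.3685     1.1390     0.2345]
  [   0.6700     0.6164     2.2446]
Δx = (I − A)⁻¹ Δd with Δd having -120 in the Sector 2 component and 0 elsewhere.
So Δx_1 = L_12 · (-120), where L_12 = adj(I−A)_12 / det(I−A) = 0.2075 / 0.373125.
Δx_1 = 0.2075 × (-120) / 0.373125 = -24.90 / 0.373125 ≈ -66.73.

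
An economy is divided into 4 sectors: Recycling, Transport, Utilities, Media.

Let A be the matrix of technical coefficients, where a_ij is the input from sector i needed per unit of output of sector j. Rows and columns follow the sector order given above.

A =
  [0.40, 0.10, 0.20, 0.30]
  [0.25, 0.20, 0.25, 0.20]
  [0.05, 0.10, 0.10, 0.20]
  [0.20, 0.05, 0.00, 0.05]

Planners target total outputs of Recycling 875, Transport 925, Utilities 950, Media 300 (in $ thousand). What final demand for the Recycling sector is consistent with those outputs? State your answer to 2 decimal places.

d_R = 152.50

I − A =
  [   0.60    -0.10    -0.20    -0.30]
  [  -0.25     0.80    -0.25    -0.20]
  [  -0.05    -0.10     0.90    -0.20]
  [  -0.20    -0.05     0.00     0.95]
d = (I − A) x:
  d_R = (+0.60)·875 + (-0.10)·925 + (-0.20)·950 + (-0.30)·300 = 152.50
  d_T = (-0.25)·875 + (+0.80)·925 + (-0.25)·950 + (-0.20)·300 = 223.75
  d_U = (-0.05)·875 + (-0.10)·925 + (+0.90)·950 + (-0.20)·300 = 658.75
  d_M = (-0.20)·875 + (-0.05)·925 + (+0.00)·950 + (+0.95)·300 = 63.75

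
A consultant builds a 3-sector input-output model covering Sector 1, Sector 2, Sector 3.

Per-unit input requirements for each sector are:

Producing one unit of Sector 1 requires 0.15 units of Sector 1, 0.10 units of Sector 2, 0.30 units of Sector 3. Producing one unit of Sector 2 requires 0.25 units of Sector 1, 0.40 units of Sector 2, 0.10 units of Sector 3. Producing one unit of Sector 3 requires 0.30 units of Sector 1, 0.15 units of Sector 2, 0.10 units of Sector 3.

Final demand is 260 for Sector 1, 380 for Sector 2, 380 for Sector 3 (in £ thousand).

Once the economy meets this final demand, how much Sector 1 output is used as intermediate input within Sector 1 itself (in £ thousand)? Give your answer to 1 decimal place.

z_11 = 133.4

I − A =
  [   0.85    -0.25    -0.30]
  [  -0.10     0.60    -0.15]
  [  -0.30    -0.10     0.90]
Cofactors of I−A, C_ij = (−1)^(i+j)·(minor ij) (rows/columns in the sector order above):
  C_11 = (0.60)(0.90) − (-0.15)(-0.10) = 0.5250
  C_12 = −[(-0.10)(0.90) − (-0.15)(-0.30)] = 0.1350
  C_13 = (-0.10)(-0.10) − (0.60)(-0.30) = 0.1900
  C_21 = −[(-0.25)(0.90) − (-0.30)(-0.10)] = 0.2550
  C_22 = (0.85)(0.90) − (-0.30)(-0.30) = 0.6750
  C_23 = −[(0.85)(-0.10) − (-0.25)(-0.30)] = 0.1600
  C_31 = (-0.25)(-0.15) − (-0.30)(0.60) = 0.2175
  C_32 = −[(0.85)(-0.15) − (-0.30)(-0.10)] = 0.1575
  C_33 = (0.85)(0.60) − (-0.25)(-0.10) = 0.4850
det(I−A) = Σ_j (I−A)_1j·C_1j = (0.85)(0.5250) + (-0.25)(0.1350) + (-0.30)(0.1900) = 0.3555
adj(I−A) = Cᵀ =
  [ 0.5250   0.2550   0.2175]
  [ 0.1350   0.6750   0.1575]
  [ 0.1900   0.1600   0.4850]
(I − A)⁻¹ = adj(I−A) / det(I−A) ≈
  [   1.4768     0.7173     0.6118]
  [   0.3797     1.8987     0.4430]
  [   0.5345     0.4501     1.3643]
First solve x = (I − A)⁻¹ d = adj(I−A)·d / det(I−A); in particular x_1 = (0.5250·260 + 0.2550·380 + 0.2175·380) / 0.3555 = 316.05 / 0.3555 ≈ 889.030.
Intermediate flow from 1 to 1: z_11 = a_11 · x_1 = 0.15 × 316.05 / 0.3555 = 47.4075 / 0.3555 ≈ 133.4.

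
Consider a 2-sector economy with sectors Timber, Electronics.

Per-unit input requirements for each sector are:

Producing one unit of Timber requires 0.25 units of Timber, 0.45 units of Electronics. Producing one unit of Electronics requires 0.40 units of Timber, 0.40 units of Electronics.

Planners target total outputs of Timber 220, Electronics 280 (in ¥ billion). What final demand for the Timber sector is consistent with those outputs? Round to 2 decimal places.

I − A =
  [   0.75    -0.40]
  [  -0.45     0.60]
d = (I − A) x:
  d_1 = (+0.75)·220 + (-0.40)·280 = 53.00
  d_2 = (-0.45)·220 + (+0.60)·280 = 69.00

d_1 = 53.00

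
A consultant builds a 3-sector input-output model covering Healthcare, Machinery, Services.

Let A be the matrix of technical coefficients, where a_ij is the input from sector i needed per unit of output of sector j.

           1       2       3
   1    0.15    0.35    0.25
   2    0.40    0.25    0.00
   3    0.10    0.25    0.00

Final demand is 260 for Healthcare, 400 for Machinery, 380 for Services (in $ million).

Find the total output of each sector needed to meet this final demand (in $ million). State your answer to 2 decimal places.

I − A =
  [   0.85    -0.35    -0.25]
  [  -0.40     0.75     0.00]
  [  -0.10    -0.25     1.00]
Cofactors of I−A, C_ij = (−1)^(i+j)·(minor ij) (rows/columns in the sector order above):
  C_11 = (0.75)(1.00) − (0.00)(-0.25) = 0.7500
  C_12 = −[(-0.40)(1.00) − (0.00)(-0.10)] = 0.4000
  C_13 = (-0.40)(-0.25) − (0.75)(-0.10) = 0.1750
  C_21 = −[(-0.35)(1.00) − (-0.25)(-0.25)] = 0.4125
  C_22 = (0.85)(1.00) − (-0.25)(-0.10) = 0.8250
  C_23 = −[(0.85)(-0.25) − (-0.35)(-0.10)] = 0.2475
  C_31 = (-0.35)(0.00) − (-0.25)(0.75) = 0.1875
  C_32 = −[(0.85)(0.00) − (-0.25)(-0.40)] = 0.1000
  C_33 = (0.85)(0.75) − (-0.35)(-0.40) = 0.4975
det(I−A) = Σ_j (I−A)_1j·C_1j = (0.85)(0.7500) + (-0.35)(0.4000) + (-0.25)(0.1750) = 0.45375
adj(I−A) = Cᵀ =
  [ 0.7500   0.4125   0.1875]
  [ 0.4000   0.8250   0.1000]
  [ 0.1750   0.2475   0.4975]
(I − A)⁻¹ = adj(I−A) / det(I−A) ≈
  [   1.6529     0.9091     0.4132]
  [   0.8815     1.8182     0.2204]
  [   0.3857     0.5455     1.0964]
x = (I − A)⁻¹ d = adj(I−A)·d / det(I−A), with det(I−A) = 0.45375:
  x_1 = (0.7500·260 + 0.4125·400 + 0.1875·380) / 0.45375 = 431.25 / 0.45375 ≈ 950.41
  x_2 = (0.4000·260 + 0.8250·400 + 0.1000·380) / 0.45375 = 472.00 / 0.45375 ≈ 1040.22
  x_3 = (0.1750·260 + 0.2475·400 + 0.4975·380) / 0.45375 = 333.55 / 0.45375 ≈ 735.10

x_1 = 950.41, x_2 = 1040.22, x_3 = 735.10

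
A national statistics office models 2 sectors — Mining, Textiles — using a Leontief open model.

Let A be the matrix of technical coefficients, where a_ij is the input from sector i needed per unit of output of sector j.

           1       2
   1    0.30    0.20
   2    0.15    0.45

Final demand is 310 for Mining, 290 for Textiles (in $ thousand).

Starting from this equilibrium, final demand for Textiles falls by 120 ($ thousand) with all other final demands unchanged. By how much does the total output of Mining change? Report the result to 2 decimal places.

I − A =
  [   0.70    -0.20]
  [  -0.15     0.55]
det(I−A) = (0.70)(0.55) − (-0.20)(-0.15) = 0.3550
adj(I−A) = [[0.55, 0.20], [0.15, 0.70]]
(I − A)⁻¹ = adj(I−A) / det(I−A) ≈
  [   1.5493     0.5634]
  [   0.4225     1.9718]
Δx = (I − A)⁻¹ Δd with Δd having -120 in the Textiles component and 0 elsewhere.
So Δx_1 = L_12 · (-120), where L_12 = adj(I−A)_12 / det(I−A) = 0.20 / 0.3550.
Δx_1 = 0.20 × (-120) / 0.3550 = -24.00 / 0.3550 ≈ -67.61.

Δx_1 = -67.61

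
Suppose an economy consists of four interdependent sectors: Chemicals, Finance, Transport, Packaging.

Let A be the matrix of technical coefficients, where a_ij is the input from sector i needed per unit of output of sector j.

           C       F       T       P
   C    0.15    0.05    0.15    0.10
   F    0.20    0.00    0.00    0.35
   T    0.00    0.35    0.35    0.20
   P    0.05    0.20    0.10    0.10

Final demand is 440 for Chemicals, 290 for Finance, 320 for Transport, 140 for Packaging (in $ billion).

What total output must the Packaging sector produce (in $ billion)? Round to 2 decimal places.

x_P = 436.43

I − A =
  [   0.85    -0.05    -0.15    -0.10]
  [  -0.20     1.00     0.00    -0.35]
  [   0.00    -0.35     0.65    -0.20]
  [  -0.05    -0.20    -0.10     0.90]
Compute the cofactors C_ij = (−1)^(i+j)·(3×3 minor ij) of I−A; the adjugate is their transpose:
adj(I−A) = Cᵀ =
  [ 0.507250   0.098000   0.136250   0.124750]
  [ 0.124375   0.475500   0.061375   0.212375]
  [ 0.087125   0.300500   0.686625   0.279125]
  [ 0.065500   0.144500   0.097500   0.535500]
det(I−A) = Σ_j (I−A)_1j·C_1j = (0.85)(0.507250) + (-0.05)(0.124375) + (-0.15)(0.087125) + (-0.10)(0.065500) = 0.405325
(I − A)⁻¹ = adj(I−A) / det(I−A) ≈
  [   1.2515     0.2418     0.3362     0.3078]
  [   0.3069     1.1731     0.1514     0.5240]
  [   0.2150     0.7414     1.6940     0.6886]
  [   0.1616     0.3565     0.2405     1.3212]
x = (I − A)⁻¹ d = adj(I−A)·d / det(I−A), with det(I−A) = 0.405325:
  x_C = (0.507250·440 + 0.098000·290 + 0.136250·320 + 0.124750·140) / 0.405325 = 312.675 / 0.405325 ≈ 771.42
  x_F = (0.124375·440 + 0.475500·290 + 0.061375·320 + 0.212375·140) / 0.405325 = 241.9925 / 0.405325 ≈ 597.03
  x_T = (0.087125·440 + 0.300500·290 + 0.686625·320 + 0.279125·140) / 0.405325 = 384.2775 / 0.405325 ≈ 948.07
  x_P = (0.065500·440 + 0.144500·290 + 0.097500·320 + 0.535500·140) / 0.405325 = 176.895 / 0.405325 ≈ 436.43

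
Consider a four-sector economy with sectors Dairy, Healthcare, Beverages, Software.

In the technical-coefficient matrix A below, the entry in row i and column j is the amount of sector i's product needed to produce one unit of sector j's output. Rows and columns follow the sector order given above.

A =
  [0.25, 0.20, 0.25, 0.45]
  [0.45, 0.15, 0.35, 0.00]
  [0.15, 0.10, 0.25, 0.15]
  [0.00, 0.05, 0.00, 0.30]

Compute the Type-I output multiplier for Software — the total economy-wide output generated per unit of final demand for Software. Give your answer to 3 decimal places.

m_4 = 4.709

I − A =
  [   0.75    -0.20    -0.25    -0.45]
  [  -0.45     0.85    -0.35     0.00]
  [  -0.15    -0.10     0.75    -0.15]
  [   0.00    -0.05     0.00     0.70]
Compute the cofactors C_ij = (−1)^(i+j)·(3×3 minor ij) of I−A; the adjugate is their transpose:
adj(I−A) = Cᵀ =
  [ 0.419125   0.141250   0.205625   0.313500]
  [ 0.273000   0.367500   0.262500   0.231750]
  [ 0.124125   0.082500   0.373125   0.159750]
  [ 0.019500   0.026250   0.018750   0.330750]
det(I−A) = Σ_j (I−A)_1j·C_1j = (0.75)(0.419125) + (-0.20)(0.273000) + (-0.25)(0.124125) + (-0.45)(0.019500) = 0.2199375
(I − A)⁻¹ = adj(I−A) / det(I−A) ≈
  [   1.9057     0.6422     0.9349     1.4254]
  [   1.2413     1.6709     1.1935     1.0537]
  [   0.5644     0.3751     1.6965     0.7263]
  [   0.0887     0.1194     0.0853     1.5038]
The output multiplier for sector j is the column-j sum of the Leontief inverse (I − A)⁻¹ = adj(I−A) / det(I−A).
Column 4 of adj(I−A): (0.313500, 0.231750, 0.159750, 0.330750); det(I−A) = 0.2199375.
m_4 = (0.313500 + 0.231750 + 0.159750 + 0.330750) / 0.2199375 = 1.03575 / 0.2199375 ≈ 4.709.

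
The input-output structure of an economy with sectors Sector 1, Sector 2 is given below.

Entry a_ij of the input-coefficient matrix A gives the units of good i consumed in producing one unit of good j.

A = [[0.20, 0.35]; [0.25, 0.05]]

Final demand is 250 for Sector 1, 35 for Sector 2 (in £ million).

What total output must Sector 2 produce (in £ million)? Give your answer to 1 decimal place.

I − A =
  [   0.80    -0.35]
  [  -0.25     0.95]
det(I−A) = (0.80)(0.95) − (-0.35)(-0.25) = 0.6725
adj(I−A) = [[0.95, 0.35], [0.25, 0.80]]
(I − A)⁻¹ = adj(I−A) / det(I−A) ≈
  [   1.4126     0.5204]
  [   0.3717     1.1896]
x = (I − A)⁻¹ d = adj(I−A)·d / det(I−A), with det(I−A) = 0.6725:
  x_1 = (0.95·250 + 0.35·35) / 0.6725 = 249.75 / 0.6725 ≈ 371.4
  x_2 = (0.25·250 + 0.80·35) / 0.6725 = 90.50 / 0.6725 ≈ 134.6

x_2 = 134.6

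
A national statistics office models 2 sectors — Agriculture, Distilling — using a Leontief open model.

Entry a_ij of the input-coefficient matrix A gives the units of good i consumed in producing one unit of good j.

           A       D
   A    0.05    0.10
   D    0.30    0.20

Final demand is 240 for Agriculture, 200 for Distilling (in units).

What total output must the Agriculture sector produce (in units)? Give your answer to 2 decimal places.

x_A = 290.41

I − A =
  [   0.95    -0.10]
  [  -0.30     0.80]
det(I−A) = (0.95)(0.80) − (-0.10)(-0.30) = 0.7300
adj(I−A) = [[0.80, 0.10], [0.30, 0.95]]
(I − A)⁻¹ = adj(I−A) / det(I−A) ≈
  [   1.0959     0.1370]
  [   0.4110     1.3014]
x = (I − A)⁻¹ d = adj(I−A)·d / det(I−A), with det(I−A) = 0.7300:
  x_A = (0.80·240 + 0.10·200) / 0.7300 = 212.00 / 0.7300 ≈ 290.41
  x_D = (0.30·240 + 0.95·200) / 0.7300 = 262.00 / 0.7300 ≈ 358.90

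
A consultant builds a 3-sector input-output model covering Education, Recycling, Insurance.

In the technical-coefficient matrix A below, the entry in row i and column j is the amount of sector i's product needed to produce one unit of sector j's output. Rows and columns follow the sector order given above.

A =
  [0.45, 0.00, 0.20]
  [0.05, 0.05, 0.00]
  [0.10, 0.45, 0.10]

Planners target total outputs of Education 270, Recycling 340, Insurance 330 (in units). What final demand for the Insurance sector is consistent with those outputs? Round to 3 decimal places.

I − A =
  [   0.55     0.00    -0.20]
  [  -0.05     0.95     0.00]
  [  -0.10    -0.45     0.90]
d = (I − A) x:
  d_1 = (+0.55)·270 + (+0.00)·340 + (-0.20)·330 = 82.500
  d_2 = (-0.05)·270 + (+0.95)·340 + (+0.00)·330 = 309.500
  d_3 = (-0.10)·270 + (-0.45)·340 + (+0.90)·330 = 117.000

d_3 = 117.000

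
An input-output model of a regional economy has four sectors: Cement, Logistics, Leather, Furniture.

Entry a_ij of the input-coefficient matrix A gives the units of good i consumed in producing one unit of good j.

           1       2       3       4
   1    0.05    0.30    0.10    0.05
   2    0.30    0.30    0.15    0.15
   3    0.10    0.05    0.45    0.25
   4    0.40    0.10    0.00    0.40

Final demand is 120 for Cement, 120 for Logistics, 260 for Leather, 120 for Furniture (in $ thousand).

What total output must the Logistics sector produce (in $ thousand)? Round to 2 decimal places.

x_2 = 710.35

I − A =
  [   0.95    -0.30    -0.10    -0.05]
  [  -0.30     0.70    -0.15    -0.15]
  [  -0.10    -0.05     0.55    -0.25]
  [  -0.40    -0.10     0.00     0.60]
Compute the cofactors C_ij = (−1)^(i+j)·(3×3 minor ij) of I−A; the adjugate is their transpose:
adj(I−A) = Cᵀ =
  [ 0.214500   0.107250   0.068250   0.073125]
  [ 0.156000   0.286500   0.106500   0.129000]
  [ 0.130000   0.099750   0.297250   0.159625]
  [ 0.169000   0.119250   0.063250   0.296125]
det(I−A) = Σ_j (I−A)_1j·C_1j = (0.95)(0.214500) + (-0.30)(0.156000) + (-0.10)(0.130000) + (-0.05)(0.169000) = 0.135525
(I − A)⁻¹ = adj(I−A) / det(I−A) ≈
  [   1.5827     0.7914     0.5036     0.5396]
  [   1.1511     2.1140     0.7858     0.9519]
  [   0.9592     0.7360     2.1933     1.1778]
  [   1.2470     0.8799     0.4667     2.1850]
x = (I − A)⁻¹ d = adj(I−A)·d / det(I−A), with det(I−A) = 0.135525:
  x_1 = (0.214500·120 + 0.107250·120 + 0.068250·260 + 0.073125·120) / 0.135525 = 65.13 / 0.135525 ≈ 480.58
  x_2 = (0.156000·120 + 0.286500·120 + 0.106500·260 + 0.129000·120) / 0.135525 = 96.27 / 0.135525 ≈ 710.35
  x_3 = (0.130000·120 + 0.099750·120 + 0.297250·260 + 0.159625·120) / 0.135525 = 124.01 / 0.135525 ≈ 915.03
  x_4 = (0.169000·120 + 0.119250·120 + 0.063250·260 + 0.296125·120) / 0.135525 = 86.57 / 0.135525 ≈ 638.78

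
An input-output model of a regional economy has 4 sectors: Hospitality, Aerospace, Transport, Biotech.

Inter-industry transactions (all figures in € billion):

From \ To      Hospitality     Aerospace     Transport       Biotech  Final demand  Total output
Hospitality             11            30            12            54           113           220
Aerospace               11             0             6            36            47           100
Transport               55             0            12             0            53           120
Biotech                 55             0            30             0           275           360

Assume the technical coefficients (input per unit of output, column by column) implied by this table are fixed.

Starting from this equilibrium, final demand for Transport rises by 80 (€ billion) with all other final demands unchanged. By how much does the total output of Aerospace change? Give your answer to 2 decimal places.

Δx_2 = 8.28

Technical coefficients a_ij = z_ij / X_j:
  a_11 = 11/220 = 0.05, a_21 = 11/220 = 0.05, a_31 = 55/220 = 0.25, a_41 = 55/220 = 0.25
  a_12 = 30/100 = 0.30, a_22 = 0/100 = 0.00, a_32 = 0/100 = 0.00, a_42 = 0/100 = 0.00
  a_13 = 12/120 = 0.10, a_23 = 6/120 = 0.05, a_33 = 12/120 = 0.10, a_43 = 30/120 = 0.25
  a_14 = 54/360 = 0.15, a_24 = 36/360 = 0.10, a_34 = 0/360 = 0.00, a_44 = 0/360 = 0.00
I − A =
  [   0.95    -0.30    -0.10    -0.15]
  [  -0.05     1.00    -0.05    -0.10]
  [  -0.25     0.00     0.90     0.00]
  [  -0.25     0.00    -0.25     1.00]
Compute the cofactors C_ij = (−1)^(i+j)·(3×3 minor ij) of I−A; the adjugate is their transpose:
adj(I−A) = Cᵀ =
  [ 0.900000   0.270000   0.160000   0.162000]
  [ 0.086250   0.786875   0.078750   0.091625]
  [ 0.250000   0.075000   0.890000   0.045000]
  [ 0.287500   0.086250   0.262500   0.812750]
det(I−A) = Σ_j (I−A)_1j·C_1j = (0.95)(0.900000) + (-0.30)(0.086250) + (-0.10)(0.250000) + (-0.15)(0.287500) = 0.7610
(I − A)⁻¹ = adj(I−A) / det(I−A) ≈
  [   1.1827     0.3548     0.2102     0.2129]
  [   0.1133     1.0340     0.1035     0.1204]
  [   0.3285     0.0986     1.1695     0.0591]
  [   0.3778     0.1133     0.3449     1.0680]
Δx = (I − A)⁻¹ Δd with Δd having +80 in the Transport component and 0 elsewhere.
So Δx_2 = L_23 · (+80), where L_23 = adj(I−A)_23 / det(I−A) = 0.078750 / 0.7610.
Δx_2 = 0.078750 × (+80) / 0.7610 = 6.30 / 0.7610 ≈ 8.28.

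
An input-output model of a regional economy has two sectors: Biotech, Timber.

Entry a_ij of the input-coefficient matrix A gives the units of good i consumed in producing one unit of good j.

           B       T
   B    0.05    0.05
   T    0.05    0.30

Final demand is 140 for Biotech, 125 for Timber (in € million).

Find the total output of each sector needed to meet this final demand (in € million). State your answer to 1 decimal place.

x_B = 157.4, x_T = 189.8

I − A =
  [   0.95    -0.05]
  [  -0.05     0.70]
det(I−A) = (0.95)(0.70) − (-0.05)(-0.05) = 0.6625
adj(I−A) = [[0.70, 0.05], [0.05, 0.95]]
(I − A)⁻¹ = adj(I−A) / det(I−A) ≈
  [   1.0566     0.0755]
  [   0.0755     1.4340]
x = (I − A)⁻¹ d = adj(I−A)·d / det(I−A), with det(I−A) = 0.6625:
  x_B = (0.70·140 + 0.05·125) / 0.6625 = 104.25 / 0.6625 ≈ 157.4
  x_T = (0.05·140 + 0.95·125) / 0.6625 = 125.75 / 0.6625 ≈ 189.8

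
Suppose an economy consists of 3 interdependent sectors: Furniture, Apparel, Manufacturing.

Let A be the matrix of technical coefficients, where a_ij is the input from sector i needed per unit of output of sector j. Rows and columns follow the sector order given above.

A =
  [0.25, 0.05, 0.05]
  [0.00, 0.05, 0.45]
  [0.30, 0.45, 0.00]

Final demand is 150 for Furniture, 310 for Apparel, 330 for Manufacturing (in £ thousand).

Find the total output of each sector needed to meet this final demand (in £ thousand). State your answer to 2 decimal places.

x_1 = 292.24, x_2 = 666.16, x_3 = 717.44

I − A =
  [   0.75    -0.05    -0.05]
  [   0.00     0.95    -0.45]
  [  -0.30    -0.45     1.00]
Cofactors of I−A, C_ij = (−1)^(i+j)·(minor ij) (rows/columns in the sector order above):
  C_11 = (0.95)(1.00) − (-0.45)(-0.45) = 0.7475
  C_12 = −[(0.00)(1.00) − (-0.45)(-0.30)] = 0.1350
  C_13 = (0.00)(-0.45) − (0.95)(-0.30) = 0.2850
  C_21 = −[(-0.05)(1.00) − (-0.05)(-0.45)] = 0.0725
  C_22 = (0.75)(1.00) − (-0.05)(-0.30) = 0.7350
  C_23 = −[(0.75)(-0.45) − (-0.05)(-0.30)] = 0.3525
  C_31 = (-0.05)(-0.45) − (-0.05)(0.95) = 0.0700
  C_32 = −[(0.75)(-0.45) − (-0.05)(0.00)] = 0.3375
  C_33 = (0.75)(0.95) − (-0.05)(0.00) = 0.7125
det(I−A) = Σ_j (I−A)_1j·C_1j = (0.75)(0.7475) + (-0.05)(0.1350) + (-0.05)(0.2850) = 0.539625
adj(I−A) = Cᵀ =
  [ 0.7475   0.0725   0.0700]
  [ 0.1350   0.7350   0.3375]
  [ 0.2850   0.3525   0.7125]
(I − A)⁻¹ = adj(I−A) / det(I−A) ≈
  [   1.3852     0.1344     0.1297]
  [   0.2502     1.3621     0.6254]
  [   0.5281     0.6532     1.3204]
x = (I − A)⁻¹ d = adj(I−A)·d / det(I−A), with det(I−A) = 0.539625:
  x_1 = (0.7475·150 + 0.0725·310 + 0.0700·330) / 0.539625 = 157.70 / 0.539625 ≈ 292.24
  x_2 = (0.1350·150 + 0.7350·310 + 0.3375·330) / 0.539625 = 359.475 / 0.539625 ≈ 666.16
  x_3 = (0.2850·150 + 0.3525·310 + 0.7125·330) / 0.539625 = 387.15 / 0.539625 ≈ 717.44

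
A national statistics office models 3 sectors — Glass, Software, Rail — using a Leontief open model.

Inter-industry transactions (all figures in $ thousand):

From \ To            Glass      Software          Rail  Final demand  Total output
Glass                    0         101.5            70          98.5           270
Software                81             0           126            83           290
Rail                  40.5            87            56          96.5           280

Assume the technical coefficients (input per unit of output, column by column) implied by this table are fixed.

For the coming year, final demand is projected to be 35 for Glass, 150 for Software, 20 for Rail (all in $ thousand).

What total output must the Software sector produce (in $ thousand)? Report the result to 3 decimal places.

Technical coefficients a_ij = z_ij / X_j:
  a_11 = 0/270 = 0.00, a_21 = 81/270 = 0.30, a_31 = 40.5/270 = 0.15
  a_12 = 101.5/290 = 0.35, a_22 = 0/290 = 0.00, a_32 = 87/290 = 0.30
  a_13 = 70/280 = 0.25, a_23 = 126/280 = 0.45, a_33 = 56/280 = 0.20
I − A =
  [   1.00    -0.35    -0.25]
  [  -0.30     1.00    -0.45]
  [  -0.15    -0.30     0.80]
Cofactors of I−A, C_ij = (−1)^(i+j)·(minor ij) (rows/columns in the sector order above):
  C_11 = (1.00)(0.80) − (-0.45)(-0.30) = 0.6650
  C_12 = −[(-0.30)(0.80) − (-0.45)(-0.15)] = 0.3075
  C_13 = (-0.30)(-0.30) − (1.00)(-0.15) = 0.2400
  C_21 = −[(-0.35)(0.80) − (-0.25)(-0.30)] = 0.3550
  C_22 = (1.00)(0.80) − (-0.25)(-0.15) = 0.7625
  C_23 = −[(1.00)(-0.30) − (-0.35)(-0.15)] = 0.3525
  C_31 = (-0.35)(-0.45) − (-0.25)(1.00) = 0.4075
  C_32 = −[(1.00)(-0.45) − (-0.25)(-0.30)] = 0.5250
  C_33 = (1.00)(1.00) − (-0.35)(-0.30) = 0.8950
det(I−A) = Σ_j (I−A)_1j·C_1j = (1.00)(0.6650) + (-0.35)(0.3075) + (-0.25)(0.2400) = 0.497375
adj(I−A) = Cᵀ =
  [ 0.6650   0.3550   0.4075]
  [ 0.3075   0.7625   0.5250]
  [ 0.2400   0.3525   0.8950]
(I − A)⁻¹ = adj(I−A) / det(I−A) ≈
  [   1.3370     0.7137     0.8193]
  [   0.6182     1.5330     1.0555]
  [   0.4825     0.7087     1.7994]
x = (I − A)⁻¹ d = adj(I−A)·d / det(I−A), with det(I−A) = 0.497375:
  x_1 = (0.6650·35 + 0.3550·150 + 0.4075·20) / 0.497375 = 84.675 / 0.497375 ≈ 170.244
  x_2 = (0.3075·35 + 0.7625·150 + 0.5250·20) / 0.497375 = 135.6375 / 0.497375 ≈ 272.707
  x_3 = (0.2400·35 + 0.3525·150 + 0.8950·20) / 0.497375 = 79.175 / 0.497375 ≈ 159.186

x_2 = 272.707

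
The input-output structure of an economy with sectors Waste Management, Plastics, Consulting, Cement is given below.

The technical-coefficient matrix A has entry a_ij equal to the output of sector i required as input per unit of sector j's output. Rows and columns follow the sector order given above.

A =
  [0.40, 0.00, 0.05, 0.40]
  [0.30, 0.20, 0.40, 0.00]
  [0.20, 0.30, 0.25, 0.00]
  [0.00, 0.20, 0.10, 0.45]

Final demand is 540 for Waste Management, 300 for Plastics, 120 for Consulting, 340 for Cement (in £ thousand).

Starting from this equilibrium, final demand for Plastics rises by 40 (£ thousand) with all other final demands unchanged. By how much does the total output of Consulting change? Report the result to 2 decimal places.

Δx_3 = 39.27

I − A =
  [   0.60     0.00    -0.05    -0.40]
  [  -0.30     0.80    -0.40     0.00]
  [  -0.20    -0.30     0.75     0.00]
  [   0.00    -0.20    -0.10     0.55]
Compute the cofactors C_ij = (−1)^(i+j)·(3×3 minor ij) of I−A; the adjugate is their transpose:
adj(I−A) = Cᵀ =
  [ 0.26400   0.08025   0.08600   0.19200]
  [ 0.16775   0.23400   0.15225   0.12200]
  [ 0.13750   0.11500   0.24000   0.10000]
  [ 0.08600   0.10600   0.09900   0.27550]
det(I−A) = Σ_j (I−A)_1j·C_1j = (0.60)(0.26400) + (0.00)(0.16775) + (-0.05)(0.13750) + (-0.40)(0.08600) = 0.117125
(I − A)⁻¹ = adj(I−A) / det(I−A) ≈
  [   2.2540     0.6852     0.7343     1.6393]
  [   1.4322     1.9979     1.2999     1.0416]
  [   1.1740     0.9819     2.0491     0.8538]
  [   0.7343     0.9050     0.8453     2.3522]
Δx = (I − A)⁻¹ Δd with Δd having +40 in the Plastics component and 0 elsewhere.
So Δx_3 = L_32 · (+40), where L_32 = adj(I−A)_32 / det(I−A) = 0.11500 / 0.117125.
Δx_3 = 0.11500 × (+40) / 0.117125 = 4.60 / 0.117125 ≈ 39.27.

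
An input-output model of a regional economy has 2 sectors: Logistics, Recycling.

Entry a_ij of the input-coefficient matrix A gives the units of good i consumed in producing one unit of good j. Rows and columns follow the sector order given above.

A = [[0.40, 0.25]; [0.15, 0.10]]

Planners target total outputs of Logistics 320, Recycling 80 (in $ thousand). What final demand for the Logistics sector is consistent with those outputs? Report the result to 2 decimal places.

I − A =
  [   0.60    -0.25]
  [  -0.15     0.90]
d = (I − A) x:
  d_L = (+0.60)·320 + (-0.25)·80 = 172.00
  d_R = (-0.15)·320 + (+0.90)·80 = 24.00

d_L = 172.00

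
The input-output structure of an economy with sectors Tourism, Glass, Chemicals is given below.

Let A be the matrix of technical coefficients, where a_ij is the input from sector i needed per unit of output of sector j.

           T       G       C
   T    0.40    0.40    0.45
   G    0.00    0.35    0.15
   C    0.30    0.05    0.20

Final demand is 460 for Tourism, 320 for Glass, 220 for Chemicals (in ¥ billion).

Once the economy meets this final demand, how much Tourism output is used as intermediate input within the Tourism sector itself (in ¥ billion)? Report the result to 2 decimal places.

z_TT = 838.46

I − A =
  [   0.60    -0.40    -0.45]
  [   0.00     0.65    -0.15]
  [  -0.30    -0.05     0.80]
Cofactors of I−A, C_ij = (−1)^(i+j)·(minor ij) (rows/columns in the sector order above):
  C_11 = (0.65)(0.80) − (-0.15)(-0.05) = 0.5125
  C_12 = −[(0.00)(0.80) − (-0.15)(-0.30)] = 0.0450
  C_13 = (0.00)(-0.05) − (0.65)(-0.30) = 0.1950
  C_21 = −[(-0.40)(0.80) − (-0.45)(-0.05)] = 0.3425
  C_22 = (0.60)(0.80) − (-0.45)(-0.30) = 0.3450
  C_23 = −[(0.60)(-0.05) − (-0.40)(-0.30)] = 0.1500
  C_31 = (-0.40)(-0.15) − (-0.45)(0.65) = 0.3525
  C_32 = −[(0.60)(-0.15) − (-0.45)(0.00)] = 0.0900
  C_33 = (0.60)(0.65) − (-0.40)(0.00) = 0.3900
det(I−A) = Σ_j (I−A)_1j·C_1j = (0.60)(0.5125) + (-0.40)(0.0450) + (-0.45)(0.1950) = 0.20175
adj(I−A) = Cᵀ =
  [ 0.5125   0.3425   0.3525]
  [ 0.0450   0.3450   0.0900]
  [ 0.1950   0.1500   0.3900]
(I − A)⁻¹ = adj(I−A) / det(I−A) ≈
  [   2.5403     1.6976     1.7472]
  [   0.2230     1.7100     0.4461]
  [   0.9665     0.7435     1.9331]
First solve x = (I − A)⁻¹ d = adj(I−A)·d / det(I−A); in particular x_T = (0.5125·460 + 0.3425·320 + 0.3525·220) / 0.20175 = 422.90 / 0.20175 ≈ 2096.1586.
Intermediate flow from T to T: z_TT = a_TT · x_T = 0.40 × 422.90 / 0.20175 = 169.16 / 0.20175 ≈ 838.46.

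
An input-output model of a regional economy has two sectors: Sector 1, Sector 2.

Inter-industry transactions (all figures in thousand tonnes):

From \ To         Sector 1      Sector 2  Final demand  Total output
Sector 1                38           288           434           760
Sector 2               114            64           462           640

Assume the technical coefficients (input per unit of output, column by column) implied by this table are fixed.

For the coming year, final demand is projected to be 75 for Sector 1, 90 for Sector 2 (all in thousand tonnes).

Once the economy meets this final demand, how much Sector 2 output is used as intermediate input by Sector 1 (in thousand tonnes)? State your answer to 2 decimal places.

Technical coefficients a_ij = z_ij / X_j:
  a_11 = 38/760 = 0.05, a_21 = 114/760 = 0.15
  a_12 = 288/640 = 0.45, a_22 = 64/640 = 0.10
I − A =
  [   0.95    -0.45]
  [  -0.15     0.90]
det(I−A) = (0.95)(0.90) − (-0.45)(-0.15) = 0.7875
adj(I−A) = [[0.90, 0.45], [0.15, 0.95]]
(I − A)⁻¹ = adj(I−A) / det(I−A) ≈
  [   1.1429     0.5714]
  [   0.1905     1.2063]
First solve x = (I − A)⁻¹ d = adj(I−A)·d / det(I−A); in particular x_1 = (0.90·75 + 0.45·90) / 0.7875 = 108.00 / 0.7875 ≈ 137.1429.
Intermediate flow from 2 to 1: z_21 = a_21 · x_1 = 0.15 × 108.00 / 0.7875 = 16.20 / 0.7875 ≈ 20.57.

z_21 = 20.57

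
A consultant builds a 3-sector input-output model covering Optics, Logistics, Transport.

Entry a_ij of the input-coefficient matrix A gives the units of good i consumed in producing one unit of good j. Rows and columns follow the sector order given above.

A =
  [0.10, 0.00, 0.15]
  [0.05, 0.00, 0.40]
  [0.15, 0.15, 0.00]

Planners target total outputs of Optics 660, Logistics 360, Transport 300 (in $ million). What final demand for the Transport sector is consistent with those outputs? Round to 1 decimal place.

I − A =
  [   0.90     0.00    -0.15]
  [  -0.05     1.00    -0.40]
  [  -0.15    -0.15     1.00]
d = (I − A) x:
  d_1 = (+0.90)·660 + (+0.00)·360 + (-0.15)·300 = 549.0
  d_2 = (-0.05)·660 + (+1.00)·360 + (-0.40)·300 = 207.0
  d_3 = (-0.15)·660 + (-0.15)·360 + (+1.00)·300 = 147.0

d_3 = 147.0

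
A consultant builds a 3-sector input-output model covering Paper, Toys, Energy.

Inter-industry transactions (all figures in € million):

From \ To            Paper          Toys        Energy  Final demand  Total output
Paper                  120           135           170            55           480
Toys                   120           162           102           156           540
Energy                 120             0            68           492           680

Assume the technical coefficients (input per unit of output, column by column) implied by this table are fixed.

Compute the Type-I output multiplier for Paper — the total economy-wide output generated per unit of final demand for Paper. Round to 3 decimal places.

m_P = 2.940

Technical coefficients a_ij = z_ij / X_j:
  a_PP = 120/480 = 0.25, a_TP = 120/480 = 0.25, a_EP = 120/480 = 0.25
  a_PT = 135/540 = 0.25, a_TT = 162/540 = 0.30, a_ET = 0/540 = 0.00
  a_PE = 170/680 = 0.25, a_TE = 102/680 = 0.15, a_EE = 68/680 = 0.10
I − A =
  [   0.75    -0.25    -0.25]
  [  -0.25     0.70    -0.15]
  [  -0.25     0.00     0.90]
Cofactors of I−A, C_ij = (−1)^(i+j)·(minor ij) (rows/columns in the sector order above):
  C_11 = (0.70)(0.90) − (-0.15)(0.00) = 0.6300
  C_12 = −[(-0.25)(0.90) − (-0.15)(-0.25)] = 0.2625
  C_13 = (-0.25)(0.00) − (0.70)(-0.25) = 0.1750
  C_21 = −[(-0.25)(0.90) − (-0.25)(0.00)] = 0.2250
  C_22 = (0.75)(0.90) − (-0.25)(-0.25) = 0.6125
  C_23 = −[(0.75)(0.00) − (-0.25)(-0.25)] = 0.0625
  C_31 = (-0.25)(-0.15) − (-0.25)(0.70) = 0.2125
  C_32 = −[(0.75)(-0.15) − (-0.25)(-0.25)] = 0.1750
  C_33 = (0.75)(0.70) − (-0.25)(-0.25) = 0.4625
det(I−A) = Σ_j (I−A)_1j·C_1j = (0.75)(0.6300) + (-0.25)(0.2625) + (-0.25)(0.1750) = 0.363125
adj(I−A) = Cᵀ =
  [ 0.6300   0.2250   0.2125]
  [ 0.2625   0.6125   0.1750]
  [ 0.1750   0.0625   0.4625]
(I − A)⁻¹ = adj(I−A) / det(I−A) ≈
  [   1.7349     0.6196     0.5852]
  [   0.7229     1.6867     0.4819]
  [   0.4819     0.1721     1.2737]
The output multiplier for sector j is the column-j sum of the Leontief inverse (I − A)⁻¹ = adj(I−A) / det(I−A).
Column P of adj(I−A): (0.6300, 0.2625, 0.1750); det(I−A) = 0.363125.
m_P = (0.6300 + 0.2625 + 0.1750) / 0.363125 = 1.0675 / 0.363125 ≈ 2.940.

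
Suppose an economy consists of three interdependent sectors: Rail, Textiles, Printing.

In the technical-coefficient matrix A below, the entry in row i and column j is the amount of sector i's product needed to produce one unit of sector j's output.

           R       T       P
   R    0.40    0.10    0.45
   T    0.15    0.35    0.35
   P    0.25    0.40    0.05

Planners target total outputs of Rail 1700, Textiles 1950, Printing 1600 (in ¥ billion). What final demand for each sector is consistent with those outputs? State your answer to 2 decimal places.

d_R = 105.00, d_T = 452.50, d_P = 315.00

I − A =
  [   0.60    -0.10    -0.45]
  [  -0.15     0.65    -0.35]
  [  -0.25    -0.40     0.95]
d = (I − A) x:
  d_R = (+0.60)·1700 + (-0.10)·1950 + (-0.45)·1600 = 105.00
  d_T = (-0.15)·1700 + (+0.65)·1950 + (-0.35)·1600 = 452.50
  d_P = (-0.25)·1700 + (-0.40)·1950 + (+0.95)·1600 = 315.00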